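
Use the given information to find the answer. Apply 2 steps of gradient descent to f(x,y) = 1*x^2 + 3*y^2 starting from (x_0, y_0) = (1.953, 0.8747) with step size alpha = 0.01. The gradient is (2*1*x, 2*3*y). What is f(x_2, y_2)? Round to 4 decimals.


Gradient descent on f(x,y) = 1*x^2 + 3*y^2.
Starting point: (1.953, 0.8747), alpha = 0.01
Step 1: grad_x = 2*1*1.953 = 3.906, grad_y = 2*3*0.8747 = 5.2482
  x_1 = 1.953 - 0.01*3.906 = 1.9139
  y_1 = 0.8747 - 0.01*5.2482 = 0.8222
Step 2: grad_x = 2*1*1.9139 = 3.8279, grad_y = 2*3*0.8222 = 4.9333
  x_2 = 1.9139 - 0.01*3.8279 = 1.8757
  y_2 = 0.8222 - 0.01*4.9333 = 0.7729
f(1.8757, 0.7729) = 1*1.8757^2 + 3*0.7729^2 = 5.3102


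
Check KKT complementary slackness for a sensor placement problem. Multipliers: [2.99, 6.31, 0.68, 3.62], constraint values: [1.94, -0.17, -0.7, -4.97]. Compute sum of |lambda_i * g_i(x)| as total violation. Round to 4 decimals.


KKT complementary slackness check:
lambda_1 * g_1 = 2.99 * 1.94 = 5.8006
lambda_2 * g_2 = 6.31 * -0.17 = -1.0727
lambda_3 * g_3 = 0.68 * -0.7 = -0.476
lambda_4 * g_4 = 3.62 * -4.97 = -17.9914
Total violation = 5.8006 + 1.0727 + 0.476 + 17.9914 = 25.3407


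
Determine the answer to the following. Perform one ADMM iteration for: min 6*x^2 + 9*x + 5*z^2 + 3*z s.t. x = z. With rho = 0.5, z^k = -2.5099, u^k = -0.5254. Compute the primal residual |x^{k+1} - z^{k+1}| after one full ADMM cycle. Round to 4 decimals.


ADMM iteration with rho = 0.5, z^k = -2.5099, u^k = -0.5254
Step 1: x-update.
Minimize 6*x^2 + 9*x + (0.5/2)*(x + 2.5099 - 0.5254)^2
FOC: (2*6 + 0.5)*x = -9 + 0.5*(-2.5099 + 0.5254)
x^{k+1} = -0.7994
Step 2: z-update.
Minimize 5*z^2 + 3*z + (0.5/2)*(-0.7994 - z - 0.5254)^2
FOC: (2*5 + 0.5)*z = -3 + 0.5*(-0.7994 - 0.5254)
z^{k+1} = -0.3488
Step 3: u-update.
u^{k+1} = -0.5254 - 0.7994 + 0.3488 = -0.976
Step 4: Primal residual = |-0.7994 + 0.3488| = 0.4506


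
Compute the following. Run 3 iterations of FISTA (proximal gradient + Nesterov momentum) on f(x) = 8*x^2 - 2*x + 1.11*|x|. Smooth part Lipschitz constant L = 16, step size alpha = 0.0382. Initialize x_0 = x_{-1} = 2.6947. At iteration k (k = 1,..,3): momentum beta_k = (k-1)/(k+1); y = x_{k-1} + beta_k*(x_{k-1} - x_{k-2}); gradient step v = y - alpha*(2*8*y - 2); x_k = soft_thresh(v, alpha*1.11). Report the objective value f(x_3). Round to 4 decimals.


FISTA on f(x) = 8*x^2 - 2*x + 1.11*|x|
L = 16, alpha = 0.0382
Iteration 1: beta = 0.0, y = 2.6947 + 0.0*(2.6947 - 2.6947) = 2.6947
  grad(y) = 41.1152, v = y - alpha*grad = 1.1241
  prox(v) = soft_thresh(1.1241, 0.0424) = 1.0817
Iteration 2: beta = 0.3333, y = 1.0817 + 0.3333*(1.0817 - 2.6947) = 0.544
  grad(y) = 6.7045, v = y - alpha*grad = 0.2879
  prox(v) = soft_thresh(0.2879, 0.0424) = 0.2455
Iteration 3: beta = 0.5, y = 0.2455 + 0.5*(0.2455 - 1.0817) = -0.1726
  grad(y) = -4.7612, v = y - alpha*grad = 0.0093
  prox(v) = soft_thresh(0.0093, 0.0424) = 0.0
f(x_3) = 8*0.0^2 - 2*0.0 + 1.11*|0.0| = 0.0


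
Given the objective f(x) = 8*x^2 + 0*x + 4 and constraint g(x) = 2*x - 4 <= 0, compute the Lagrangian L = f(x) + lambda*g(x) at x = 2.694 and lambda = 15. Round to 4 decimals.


Step 1: Evaluate f(x).
f(2.694) = 8*2.694^2 + 0*2.694 + 4 = 62.0611
Step 2: Evaluate g(x).
g(2.694) = 2*2.694 - 4 = 1.388
Step 3: Compute Lagrangian.
L = 62.0611 + 15*1.388 = 82.8811


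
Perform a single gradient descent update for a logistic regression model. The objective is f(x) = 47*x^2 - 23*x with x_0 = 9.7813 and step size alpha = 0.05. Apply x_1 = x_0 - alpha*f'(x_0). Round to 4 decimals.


We compute the gradient at x_0 and apply the update.
f'(x) = 94*x - 23
f'(9.7813) = 94*9.7813 - 23 = 896.4422
x_1 = 9.7813 - 0.05*896.4422 = -35.0408


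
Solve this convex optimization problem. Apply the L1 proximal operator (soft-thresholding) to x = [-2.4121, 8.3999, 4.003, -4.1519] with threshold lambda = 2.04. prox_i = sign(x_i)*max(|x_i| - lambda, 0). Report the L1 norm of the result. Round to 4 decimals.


Soft-thresholding with lambda = 2.04:
prox(-2.4121) = sign(-2.4121)*max(|-2.4121| - 2.04, 0) = -0.3721
prox(8.3999) = sign(8.3999)*max(|8.3999| - 2.04, 0) = 6.3599
prox(4.003) = sign(4.003)*max(|4.003| - 2.04, 0) = 1.963
prox(-4.1519) = sign(-4.1519)*max(|-4.1519| - 2.04, 0) = -2.1119
prox(x) = [-0.3721, 6.3599, 1.963, -2.1119]
||prox(x)||_1 = 0.3721 + 6.3599 + 1.963 + 2.1119 = 10.8069


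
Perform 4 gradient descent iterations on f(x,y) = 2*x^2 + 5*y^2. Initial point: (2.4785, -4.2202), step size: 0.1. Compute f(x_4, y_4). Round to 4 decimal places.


Gradient descent on f(x,y) = 2*x^2 + 5*y^2.
Starting point: (2.4785, -4.2202), alpha = 0.1
Step 1: grad_x = 2*2*2.4785 = 9.914, grad_y = 2*5*-4.2202 = -42.202
  x_1 = 2.4785 - 0.1*9.914 = 1.4871
  y_1 = -4.2202 - 0.1*-42.202 = 0.0
Step 2: grad_x = 2*2*1.4871 = 5.9484, grad_y = 2*5*0.0 = 0.0
  x_2 = 1.4871 - 0.1*5.9484 = 0.8923
  y_2 = 0.0 - 0.1*0.0 = 0.0
Step 3: grad_x = 2*2*0.8923 = 3.569, grad_y = 2*5*0.0 = 0.0
  x_3 = 0.8923 - 0.1*3.569 = 0.5354
  y_3 = 0.0 - 0.1*0.0 = 0.0
Step 4: grad_x = 2*2*0.5354 = 2.1414, grad_y = 2*5*0.0 = 0.0
  x_4 = 0.5354 - 0.1*2.1414 = 0.3212
  y_4 = 0.0 - 0.1*0.0 = 0.0
f(0.3212, 0.0) = 2*0.3212^2 + 5*0.0^2 = 0.2064


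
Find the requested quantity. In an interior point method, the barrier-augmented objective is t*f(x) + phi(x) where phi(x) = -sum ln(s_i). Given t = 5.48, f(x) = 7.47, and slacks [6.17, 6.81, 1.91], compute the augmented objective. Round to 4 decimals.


Step 1: Compute log-barrier.
ln values: [1.8197, 1.9184, 0.6471]
phi = -(1.8197 + 1.9184 + 0.6471) = -4.3852
Step 2: Compute augmented objective.
t*f(x) = 5.48*7.47 = 40.9356
Total = 40.9356 - 4.3852 = 36.5504


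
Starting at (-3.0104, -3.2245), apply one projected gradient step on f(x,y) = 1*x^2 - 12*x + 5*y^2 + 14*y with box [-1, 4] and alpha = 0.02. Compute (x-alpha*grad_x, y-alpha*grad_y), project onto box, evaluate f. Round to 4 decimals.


Step 1: Compute gradient at (-3.0104, -3.2245).
grad_x = 2*1*-3.0104 - 12 = -18.0208
grad_y = 2*5*-3.2245 + 14 = -18.245
Step 2: Gradient step.
x_raw = -3.0104 - 0.02*-18.0208 = -2.65
y_raw = -3.2245 - 0.02*-18.245 = -2.8596
Step 3: Project onto [-1, 4].
x_proj = clip(-2.65) = -1.0
y_proj = clip(-2.8596) = -1.0
Step 4: Evaluate f.
f(-1.0, -1.0) = 4.0


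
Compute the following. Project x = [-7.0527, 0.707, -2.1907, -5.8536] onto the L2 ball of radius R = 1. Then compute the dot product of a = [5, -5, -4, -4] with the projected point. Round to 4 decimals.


Step 1: Compute ||x|| (intermediates to 6 decimals).
||x|| = sqrt((-7.0527)^2 + 0.707^2 + (-2.1907)^2 + (-5.8536)^2) = 9.450091
Step 2: Project.
Since ||x|| > R, scale = R/||x|| = 1/9.450091 = 0.105819, proj(x) = scale * x
proj(x) = [-0.74631, 0.074814, -0.231818, -0.619422]
Step 3: Dot product.
a^T * proj(x) = 5*(-0.74631) - 5*0.074814 - 4*(-0.231818) - 4*(-0.619422) = -0.7007


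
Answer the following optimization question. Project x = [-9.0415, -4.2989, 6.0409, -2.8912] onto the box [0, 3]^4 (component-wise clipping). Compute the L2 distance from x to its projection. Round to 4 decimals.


Project each component onto [0, 3].
clip(-9.0415) = 0.0, clip(-4.2989) = 0.0, clip(6.0409) = 3.0, clip(-2.8912) = 0.0
Projection = [0.0, 0.0, 3.0, 0.0]
Squared diffs: [81.7487, 18.4805, 9.2471, 8.359]
Distance = sqrt(117.8353) = 10.8552


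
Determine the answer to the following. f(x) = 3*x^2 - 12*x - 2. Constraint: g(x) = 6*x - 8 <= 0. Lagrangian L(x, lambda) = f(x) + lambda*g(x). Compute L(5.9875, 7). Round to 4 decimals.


Step 1: Evaluate f(x).
f(5.9875) = 3*5.9875^2 - 12*5.9875 - 2 = 33.7005
Step 2: Evaluate g(x).
g(5.9875) = 6*5.9875 - 8 = 27.925
Step 3: Compute Lagrangian.
L = 33.7005 + 7*27.925 = 229.1755


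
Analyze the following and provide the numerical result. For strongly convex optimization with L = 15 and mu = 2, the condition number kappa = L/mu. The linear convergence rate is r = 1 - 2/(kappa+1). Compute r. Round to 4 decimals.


Step 1: Compute the condition number.
kappa = L/mu = 15/2 = 7.5
Step 2: Compute the convergence rate.
r = 1 - 2/(kappa + 1) = 1 - 2*mu/(L + mu) = (L - mu)/(L + mu) = 13/17 = 0.7647


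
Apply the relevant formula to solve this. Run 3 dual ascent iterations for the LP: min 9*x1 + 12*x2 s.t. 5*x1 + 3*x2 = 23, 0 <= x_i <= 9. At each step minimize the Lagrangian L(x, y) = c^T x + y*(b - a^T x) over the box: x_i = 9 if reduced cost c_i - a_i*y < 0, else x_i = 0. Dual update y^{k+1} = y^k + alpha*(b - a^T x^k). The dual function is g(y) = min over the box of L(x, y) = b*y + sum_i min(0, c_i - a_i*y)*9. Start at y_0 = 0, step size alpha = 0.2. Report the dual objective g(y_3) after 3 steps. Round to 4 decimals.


Dual ascent for LP: min 9*x1 + 12*x2, 5*x1 + 3*x2 = 23, 0 <= x_i <= 9
Step 1: y^k = 0.0, reduced costs: (9.0, 12.0)
  x^k = (0.0, 0.0), subgradient = b - a^T x = 23.0
  y^{k+1} = 0.0 + 0.2*23.0 = 4.6
Step 2: y^k = 4.6, reduced costs: (-14.0, -1.8)
  x^k = (9.0, 9.0), subgradient = b - a^T x = -49.0
  y^{k+1} = 4.6 + 0.2*-49.0 = -5.2
Step 3: y^k = -5.2, reduced costs: (35.0, 27.6)
  x^k = (0.0, 0.0), subgradient = b - a^T x = 23.0
  y^{k+1} = -5.2 + 0.2*23.0 = -0.6
Dual objective at y_3 = -0.6: reduced costs (12.0, 13.8), box minimizer x = (0.0, 0.0)
g(y_3) = b*y + (c1 - a1*y)*x1 + (c2 - a2*y)*x2 = 23*(-0.6) + 12.0*0.0 + 13.8*0.0 = -13.8 + 0.0 + 0.0 = -13.8


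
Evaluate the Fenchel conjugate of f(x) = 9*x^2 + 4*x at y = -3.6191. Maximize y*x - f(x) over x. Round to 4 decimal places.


f*(y) = sup_x {y*x - a*x^2 - b*x} = sup_x {(y-b)*x - a*x^2}
FOC: (y - b) - 2a*x = 0 => x* = (y - b)/(2a)
x* = (-3.6191 - 4)/(2*9) = -0.4233
f*(-3.6191) = (y-b)^2/(4a) = (-3.6191 - 4)^2/(4*9)
= 58.0507/36 = 1.6125


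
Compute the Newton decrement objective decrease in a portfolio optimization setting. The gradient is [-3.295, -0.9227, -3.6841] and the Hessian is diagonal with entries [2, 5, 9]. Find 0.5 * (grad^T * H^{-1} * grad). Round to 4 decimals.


Step 1: H is diagonal, so H^(-1) * g = [-1.6475, -0.1845, -0.4093].
Step 2: g^T H^(-1) g = sum_i g_i^2 / H_ii
  = (-3.295)^2/2 + (-0.9227)^2/5 + (-3.6841)^2/9
  = 5.4285 + 0.1703 + 1.5081 = 7.1069
Step 3: Objective decrease = 0.5 * g^T H^(-1) g = 3.5534


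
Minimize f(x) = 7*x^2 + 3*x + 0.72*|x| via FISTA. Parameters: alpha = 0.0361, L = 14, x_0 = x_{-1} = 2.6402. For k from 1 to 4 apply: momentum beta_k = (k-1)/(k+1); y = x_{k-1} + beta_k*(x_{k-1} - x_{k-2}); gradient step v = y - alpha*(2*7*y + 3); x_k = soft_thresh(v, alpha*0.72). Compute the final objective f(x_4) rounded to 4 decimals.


FISTA on f(x) = 7*x^2 + 3*x + 0.72*|x|
L = 14, alpha = 0.0361
Iteration 1: beta = 0.0, y = 2.6402 + 0.0*(2.6402 - 2.6402) = 2.6402
  grad(y) = 39.9628, v = y - alpha*grad = 1.1975
  prox(v) = soft_thresh(1.1975, 0.026) = 1.1716
Iteration 2: beta = 0.3333, y = 1.1716 + 0.3333*(1.1716 - 2.6402) = 0.682
  grad(y) = 12.548, v = y - alpha*grad = 0.229
  prox(v) = soft_thresh(0.229, 0.026) = 0.203
Iteration 3: beta = 0.5, y = 0.203 + 0.5*(0.203 - 1.1716) = -0.2812
  grad(y) = -0.9373, v = y - alpha*grad = -0.2474
  prox(v) = soft_thresh(-0.2474, 0.026) = -0.2214
Iteration 4: beta = 0.6, y = -0.2214 + 0.6*(-0.2214 - 0.203) = -0.4761
  grad(y) = -3.6649, v = y - alpha*grad = -0.3438
  prox(v) = soft_thresh(-0.3438, 0.026) = -0.3178
f(x_4) = 7*(-0.3178)^2 + 3*(-0.3178) + 0.72*|-0.3178| = -0.0177


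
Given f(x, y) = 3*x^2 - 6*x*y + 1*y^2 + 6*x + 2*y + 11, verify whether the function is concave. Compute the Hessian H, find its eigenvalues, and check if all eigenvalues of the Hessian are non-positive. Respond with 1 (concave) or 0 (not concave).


The Hessian of f(x,y) = 3*x^2 - 6*x*y + 1*y^2 + 6*x + 2*y + 11 is:
H = [[6, -6], [-6, 2]]
Trace = 6 + 2 = 8
Determinant = 6*2 - (-6)^2 = -24
Discriminant = (8)^2 - 4*-24 = 160.0
Eigenvalues: lambda_1 = -2.3246, lambda_2 = 10.3246
The function is not concave.

0


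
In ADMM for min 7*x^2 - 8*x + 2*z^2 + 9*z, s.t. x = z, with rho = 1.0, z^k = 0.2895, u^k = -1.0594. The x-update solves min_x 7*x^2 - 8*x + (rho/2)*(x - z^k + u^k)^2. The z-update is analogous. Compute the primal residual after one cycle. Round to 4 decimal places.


ADMM iteration with rho = 1.0, z^k = 0.2895, u^k = -1.0594
Step 1: x-update.
Minimize 7*x^2 - 8*x + (1.0/2)*(x - 0.2895 - 1.0594)^2
FOC: (2*7 + 1.0)*x = 8 + 1.0*(0.2895 + 1.0594)
x^{k+1} = 0.6233
Step 2: z-update.
Minimize 2*z^2 + 9*z + (1.0/2)*(0.6233 - z - 1.0594)^2
FOC: (2*2 + 1.0)*z = -9 + 1.0*(0.6233 - 1.0594)
z^{k+1} = -1.8872
Step 3: u-update.
u^{k+1} = -1.0594 + 0.6233 + 1.8872 = 1.4511
Step 4: Primal residual = |0.6233 + 1.8872| = 2.5105


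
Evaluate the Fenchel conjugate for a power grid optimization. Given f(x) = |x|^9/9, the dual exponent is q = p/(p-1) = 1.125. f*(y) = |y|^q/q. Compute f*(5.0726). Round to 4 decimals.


The conjugate exponent q satisfies 1/p + 1/q = 1.
p = 9, so q = 9/(9 - 1) = 1.125
|y|^q = 5.0726^1.125 = 6.2142
f*(5.0726) = 6.2142 / 1.125 = 5.5237


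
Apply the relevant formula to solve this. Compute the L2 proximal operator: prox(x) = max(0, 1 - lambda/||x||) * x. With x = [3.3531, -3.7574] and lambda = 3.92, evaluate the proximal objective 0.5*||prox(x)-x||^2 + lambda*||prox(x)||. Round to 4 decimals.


Step 1: Compute ||x||.
||x|| = 5.036
Step 2: Compute scaling factor.
scale = max(0, 1 - 3.92/5.036) = 0.2216
Step 3: prox(x) = [0.7431, -0.8327]
||prox(x)|| = 1.116
Step 4: Proximal objective.
0.5*||prox-x||^2 = 7.6832
lambda*||prox|| = 4.3747
Total = 12.0579


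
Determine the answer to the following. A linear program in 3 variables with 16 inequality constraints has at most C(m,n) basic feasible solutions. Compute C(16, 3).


Each vertex corresponds to some choice of n active constraints out of m, so the number of vertices is at most C(m, n) = m! / (n!(m-n)!).
m = 16, n = 3
Numerator: 16 * 15 * 14
Denominator: 3! = 6
C(16, 3) = 560


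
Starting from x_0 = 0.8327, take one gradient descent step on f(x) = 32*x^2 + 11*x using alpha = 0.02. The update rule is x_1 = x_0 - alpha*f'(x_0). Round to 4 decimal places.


We compute the gradient at x_0 and apply the update.
f'(x) = 64*x + 11
f'(0.8327) = 64*0.8327 + 11 = 64.2928
x_1 = 0.8327 - 0.02*64.2928 = -0.4532


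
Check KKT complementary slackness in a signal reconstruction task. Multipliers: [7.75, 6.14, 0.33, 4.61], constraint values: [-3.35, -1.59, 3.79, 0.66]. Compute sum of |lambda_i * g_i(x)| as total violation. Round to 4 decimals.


KKT complementary slackness check:
lambda_1 * g_1 = 7.75 * -3.35 = -25.9625
lambda_2 * g_2 = 6.14 * -1.59 = -9.7626
lambda_3 * g_3 = 0.33 * 3.79 = 1.2507
lambda_4 * g_4 = 4.61 * 0.66 = 3.0426
Total violation = 25.9625 + 9.7626 + 1.2507 + 3.0426 = 40.0184


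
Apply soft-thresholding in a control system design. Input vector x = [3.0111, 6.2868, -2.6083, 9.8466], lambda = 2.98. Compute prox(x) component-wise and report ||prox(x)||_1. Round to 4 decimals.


Soft-thresholding with lambda = 2.98:
prox(3.0111) = sign(3.0111)*max(|3.0111| - 2.98, 0) = 0.0311
prox(6.2868) = sign(6.2868)*max(|6.2868| - 2.98, 0) = 3.3068
prox(-2.6083) = sign(-2.6083)*max(|-2.6083| - 2.98, 0) = 0.0
prox(9.8466) = sign(9.8466)*max(|9.8466| - 2.98, 0) = 6.8666
prox(x) = [0.0311, 3.3068, 0.0, 6.8666]
||prox(x)||_1 = 0.0311 + 3.3068 + 0.0 + 6.8666 = 10.2045


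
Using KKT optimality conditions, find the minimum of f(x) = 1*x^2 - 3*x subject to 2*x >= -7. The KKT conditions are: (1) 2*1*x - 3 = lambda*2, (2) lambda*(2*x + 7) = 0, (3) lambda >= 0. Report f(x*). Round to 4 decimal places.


Step 1: Try lambda = 0 (constraint inactive).
Stationarity: 2*1*x - 3 = 0
x* = 3/(2*1) = 1.5
Check constraint: 2*1.5 = 3.0 >= -7 -- satisfied.
Step 2: Compute optimal value.
f(x*) = 1*1.5^2 - 3*1.5 = -2.25


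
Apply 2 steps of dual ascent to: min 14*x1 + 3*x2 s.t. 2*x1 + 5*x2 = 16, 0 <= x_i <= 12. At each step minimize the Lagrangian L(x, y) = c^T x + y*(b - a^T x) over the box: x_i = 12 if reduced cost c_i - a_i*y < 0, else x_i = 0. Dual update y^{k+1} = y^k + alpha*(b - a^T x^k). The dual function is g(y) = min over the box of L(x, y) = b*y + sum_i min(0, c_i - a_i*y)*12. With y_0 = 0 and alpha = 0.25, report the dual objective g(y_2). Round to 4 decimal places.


Dual ascent for LP: min 14*x1 + 3*x2, 2*x1 + 5*x2 = 16, 0 <= x_i <= 12
Step 1: y^k = 0.0, reduced costs: (14.0, 3.0)
  x^k = (0.0, 0.0), subgradient = b - a^T x = 16.0
  y^{k+1} = 0.0 + 0.25*16.0 = 4.0
Step 2: y^k = 4.0, reduced costs: (6.0, -17.0)
  x^k = (0.0, 12.0), subgradient = b - a^T x = -44.0
  y^{k+1} = 4.0 + 0.25*-44.0 = -7.0
Dual objective at y_2 = -7.0: reduced costs (28.0, 38.0), box minimizer x = (0.0, 0.0)
g(y_2) = b*y + (c1 - a1*y)*x1 + (c2 - a2*y)*x2 = 16*(-7.0) + 28.0*0.0 + 38.0*0.0 = -112.0 + 0.0 + 0.0 = -112.0


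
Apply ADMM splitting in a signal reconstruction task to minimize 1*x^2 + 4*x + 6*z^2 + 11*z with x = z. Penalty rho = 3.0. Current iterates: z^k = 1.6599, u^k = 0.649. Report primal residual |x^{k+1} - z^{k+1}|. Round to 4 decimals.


ADMM iteration with rho = 3.0, z^k = 1.6599, u^k = 0.649
Step 1: x-update.
Minimize 1*x^2 + 4*x + (3.0/2)*(x - 1.6599 + 0.649)^2
FOC: (2*1 + 3.0)*x = -4 + 3.0*(1.6599 - 0.649)
x^{k+1} = -0.1935
Step 2: z-update.
Minimize 6*z^2 + 11*z + (3.0/2)*(-0.1935 - z + 0.649)^2
FOC: (2*6 + 3.0)*z = -11 + 3.0*(-0.1935 + 0.649)
z^{k+1} = -0.6422
Step 3: u-update.
u^{k+1} = 0.649 - 0.1935 + 0.6422 = 1.0978
Step 4: Primal residual = |-0.1935 + 0.6422| = 0.4488


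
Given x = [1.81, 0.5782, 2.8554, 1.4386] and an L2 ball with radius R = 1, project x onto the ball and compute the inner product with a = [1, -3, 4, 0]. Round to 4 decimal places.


Step 1: Compute ||x|| (intermediates to 6 decimals).
||x|| = sqrt(1.81^2 + 0.5782^2 + 2.8554^2 + 1.4386^2) = 3.719314
Step 2: Project.
Since ||x|| > R, scale = R/||x|| = 1/3.719314 = 0.268867, proj(x) = scale * x
proj(x) = [0.486649, 0.155459, 0.767723, 0.386792]
Step 3: Dot product.
a^T * proj(x) = 1*0.486649 - 3*0.155459 + 4*0.767723 + 0*0.386792 = 3.0912


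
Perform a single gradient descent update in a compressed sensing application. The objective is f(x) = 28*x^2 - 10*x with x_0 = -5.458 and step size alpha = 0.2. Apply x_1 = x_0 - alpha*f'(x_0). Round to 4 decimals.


We compute the gradient at x_0 and apply the update.
f'(x) = 56*x - 10
f'(-5.458) = 56*-5.458 - 10 = -315.648
x_1 = -5.458 - 0.2*-315.648 = 57.6716


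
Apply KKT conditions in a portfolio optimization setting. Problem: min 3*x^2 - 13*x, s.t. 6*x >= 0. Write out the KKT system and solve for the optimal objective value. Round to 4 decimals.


Step 1: Try lambda = 0 (constraint inactive).
Stationarity: 2*3*x - 13 = 0
x* = 13/(2*3) = 13/6 = 2.1667 (rounded; the exact value 13/6 is used below)
Check constraint: 6*2.1667 = 13.0002 >= 0 -- satisfied.
Step 2: Compute optimal value.
f(x*) = 3*(13/6)^2 - 13*(13/6) = -14.0833


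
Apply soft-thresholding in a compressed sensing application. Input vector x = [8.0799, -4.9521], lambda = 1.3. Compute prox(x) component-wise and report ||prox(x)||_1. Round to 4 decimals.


Soft-thresholding with lambda = 1.3:
prox(8.0799) = sign(8.0799)*max(|8.0799| - 1.3, 0) = 6.7799
prox(-4.9521) = sign(-4.9521)*max(|-4.9521| - 1.3, 0) = -3.6521
prox(x) = [6.7799, -3.6521]
||prox(x)||_1 = 6.7799 + 3.6521 = 10.432


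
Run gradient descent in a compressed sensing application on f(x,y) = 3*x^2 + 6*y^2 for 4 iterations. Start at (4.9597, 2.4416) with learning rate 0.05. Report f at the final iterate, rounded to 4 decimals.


Gradient descent on f(x,y) = 3*x^2 + 6*y^2.
Starting point: (4.9597, 2.4416), alpha = 0.05
Step 1: grad_x = 2*3*4.9597 = 29.7582, grad_y = 2*6*2.4416 = 29.2992
  x_1 = 4.9597 - 0.05*29.7582 = 3.4718
  y_1 = 2.4416 - 0.05*29.2992 = 0.9766
Step 2: grad_x = 2*3*3.4718 = 20.8307, grad_y = 2*6*0.9766 = 11.7197
  x_2 = 3.4718 - 0.05*20.8307 = 2.4303
  y_2 = 0.9766 - 0.05*11.7197 = 0.3907
Step 3: grad_x = 2*3*2.4303 = 14.5815, grad_y = 2*6*0.3907 = 4.6879
  x_3 = 2.4303 - 0.05*14.5815 = 1.7012
  y_3 = 0.3907 - 0.05*4.6879 = 0.1563
Step 4: grad_x = 2*3*1.7012 = 10.2071, grad_y = 2*6*0.1563 = 1.8751
  x_4 = 1.7012 - 0.05*10.2071 = 1.1908
  y_4 = 0.1563 - 0.05*1.8751 = 0.0625
f(1.1908, 0.0625) = 3*1.1908^2 + 6*0.0625^2 = 4.2776


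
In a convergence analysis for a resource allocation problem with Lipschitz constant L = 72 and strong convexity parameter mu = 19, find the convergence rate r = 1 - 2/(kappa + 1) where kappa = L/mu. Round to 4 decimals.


Step 1: Compute the condition number.
kappa = L/mu = 72/19 = 3.7895
Step 2: Compute the convergence rate.
r = 1 - 2/(kappa + 1) = 1 - 2*mu/(L + mu) = (L - mu)/(L + mu) = 53/91 = 0.5824


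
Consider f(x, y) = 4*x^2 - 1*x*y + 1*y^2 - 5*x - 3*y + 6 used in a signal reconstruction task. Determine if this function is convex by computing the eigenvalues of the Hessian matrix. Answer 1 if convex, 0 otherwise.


The Hessian of f(x,y) = 4*x^2 - 1*x*y + 1*y^2 - 5*x - 3*y + 6 is:
H = [[8, -1], [-1, 2]]
Trace = 8 + 2 = 10
Determinant = 8*2 - (-1)^2 = 15
Discriminant = (10)^2 - 4*15 = 40.0
Eigenvalues: lambda_1 = 1.8377, lambda_2 = 8.1623
The function is convex.

1


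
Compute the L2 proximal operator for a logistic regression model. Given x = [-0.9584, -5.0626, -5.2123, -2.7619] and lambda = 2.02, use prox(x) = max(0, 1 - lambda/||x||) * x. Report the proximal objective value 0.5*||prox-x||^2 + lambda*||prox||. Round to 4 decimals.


Step 1: Compute ||x||.
||x|| = 7.8323
Step 2: Compute scaling factor.
scale = max(0, 1 - 2.02/7.8323) = 0.7421
Step 3: prox(x) = [-0.7112, -3.7569, -3.868, -2.0496]
||prox(x)|| = 5.8123
Step 4: Proximal objective.
0.5*||prox-x||^2 = 2.0402
lambda*||prox|| = 11.7408
Total = 13.781


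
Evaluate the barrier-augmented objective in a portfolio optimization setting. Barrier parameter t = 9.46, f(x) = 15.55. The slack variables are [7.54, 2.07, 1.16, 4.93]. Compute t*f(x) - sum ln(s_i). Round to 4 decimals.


Step 1: Compute log-barrier.
ln values: [2.0202, 0.7275, 0.1484, 1.5953]
phi = -(2.0202 + 0.7275 + 0.1484 + 1.5953) = -4.4915
Step 2: Compute augmented objective.
t*f(x) = 9.46*15.55 = 147.103
Total = 147.103 - 4.4915 = 142.6115


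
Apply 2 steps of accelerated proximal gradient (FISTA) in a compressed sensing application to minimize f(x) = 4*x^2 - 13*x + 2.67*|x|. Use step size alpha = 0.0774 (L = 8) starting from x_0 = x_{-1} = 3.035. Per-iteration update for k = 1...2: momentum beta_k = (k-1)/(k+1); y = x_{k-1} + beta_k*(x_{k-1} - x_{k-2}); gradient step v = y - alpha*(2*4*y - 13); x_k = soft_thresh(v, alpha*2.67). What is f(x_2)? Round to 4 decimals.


FISTA on f(x) = 4*x^2 - 13*x + 2.67*|x|
L = 8, alpha = 0.0774
Iteration 1: beta = 0.0, y = 3.035 + 0.0*(3.035 - 3.035) = 3.035
  grad(y) = 11.28, v = y - alpha*grad = 2.1619
  prox(v) = soft_thresh(2.1619, 0.2067) = 1.9553
Iteration 2: beta = 0.3333, y = 1.9553 + 0.3333*(1.9553 - 3.035) = 1.5954
  grad(y) = -0.2371, v = y - alpha*grad = 1.6137
  prox(v) = soft_thresh(1.6137, 0.2067) = 1.4071
f(x_2) = 4*1.4071^2 - 13*1.4071 + 2.67*|1.4071| = -6.6157


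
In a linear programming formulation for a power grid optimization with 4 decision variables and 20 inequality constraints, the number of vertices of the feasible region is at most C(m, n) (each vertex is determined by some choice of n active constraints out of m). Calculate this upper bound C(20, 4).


Each vertex corresponds to some choice of n active constraints out of m, so the number of vertices is at most C(m, n) = m! / (n!(m-n)!).
m = 20, n = 4
Numerator: 20 * 19 * 18 * 17
Denominator: 4! = 24
C(20, 4) = 4845


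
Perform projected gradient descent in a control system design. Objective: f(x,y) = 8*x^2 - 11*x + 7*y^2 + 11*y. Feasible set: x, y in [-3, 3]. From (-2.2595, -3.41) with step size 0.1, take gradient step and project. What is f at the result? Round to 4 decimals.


Step 1: Compute gradient at (-2.2595, -3.41).
grad_x = 2*8*-2.2595 - 11 = -47.152
grad_y = 2*7*-3.41 + 11 = -36.74
Step 2: Gradient step.
x_raw = -2.2595 - 0.1*-47.152 = 2.4557
y_raw = -3.41 - 0.1*-36.74 = 0.264
Step 3: Project onto [-3, 3].
x_proj = clip(2.4557) = 2.4557
y_proj = clip(0.264) = 0.264
Step 4: Evaluate f.
f(2.4557, 0.264) = 24.6229


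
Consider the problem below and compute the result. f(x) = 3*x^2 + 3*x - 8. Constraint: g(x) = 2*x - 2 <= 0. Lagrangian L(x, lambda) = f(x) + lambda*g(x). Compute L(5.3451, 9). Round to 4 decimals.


Step 1: Evaluate f(x).
f(5.3451) = 3*5.3451^2 + 3*5.3451 - 8 = 93.7456
Step 2: Evaluate g(x).
g(5.3451) = 2*5.3451 - 2 = 8.6902
Step 3: Compute Lagrangian.
L = 93.7456 + 9*8.6902 = 171.9574


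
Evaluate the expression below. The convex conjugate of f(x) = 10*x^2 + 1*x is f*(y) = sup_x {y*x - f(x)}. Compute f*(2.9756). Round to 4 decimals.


f*(y) = sup_x {y*x - a*x^2 - b*x} = sup_x {(y-b)*x - a*x^2}
FOC: (y - b) - 2a*x = 0 => x* = (y - b)/(2a)
x* = (2.9756 - 1)/(2*10) = 0.0988
f*(2.9756) = (y-b)^2/(4a) = (2.9756 - 1)^2/(4*10)
= 3.903/40 = 0.0976


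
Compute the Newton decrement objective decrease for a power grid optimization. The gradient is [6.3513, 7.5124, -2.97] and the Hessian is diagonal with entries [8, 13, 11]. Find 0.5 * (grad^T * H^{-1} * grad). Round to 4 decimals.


Step 1: H is diagonal, so H^(-1) * g = [0.7939, 0.5779, -0.27].
Step 2: g^T H^(-1) g = sum_i g_i^2 / H_ii
  = (6.3513)^2/8 + (7.5124)^2/13 + (-2.97)^2/11
  = 5.0424 + 4.3412 + 0.8019 = 10.1855
Step 3: Objective decrease = 0.5 * g^T H^(-1) g = 5.0928


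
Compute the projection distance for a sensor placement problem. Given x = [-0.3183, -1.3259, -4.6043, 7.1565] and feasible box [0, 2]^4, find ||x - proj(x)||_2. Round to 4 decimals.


Project each component onto [0, 2].
clip(-0.3183) = 0.0, clip(-1.3259) = 0.0, clip(-4.6043) = 0.0, clip(7.1565) = 2.0
Projection = [0.0, 0.0, 0.0, 2.0]
Squared diffs: [0.1013, 1.758, 21.1996, 26.5895]
Distance = sqrt(49.6484) = 7.0462


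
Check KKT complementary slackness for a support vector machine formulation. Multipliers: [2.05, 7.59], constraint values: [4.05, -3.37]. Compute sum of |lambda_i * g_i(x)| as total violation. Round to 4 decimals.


KKT complementary slackness check:
lambda_1 * g_1 = 2.05 * 4.05 = 8.3025
lambda_2 * g_2 = 7.59 * -3.37 = -25.5783
Total violation = 8.3025 + 25.5783 = 33.8808


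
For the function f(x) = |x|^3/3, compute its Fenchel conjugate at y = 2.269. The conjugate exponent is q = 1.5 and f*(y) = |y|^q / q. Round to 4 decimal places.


The conjugate exponent q satisfies 1/p + 1/q = 1.
p = 3, so q = 3/(3 - 1) = 1.5
|y|^q = 2.269^1.5 = 3.4178
f*(2.269) = 3.4178 / 1.5 = 2.2786


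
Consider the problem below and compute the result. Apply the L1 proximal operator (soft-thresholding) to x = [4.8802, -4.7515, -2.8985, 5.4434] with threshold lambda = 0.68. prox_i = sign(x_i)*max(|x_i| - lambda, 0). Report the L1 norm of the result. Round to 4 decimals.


Soft-thresholding with lambda = 0.68:
prox(4.8802) = sign(4.8802)*max(|4.8802| - 0.68, 0) = 4.2002
prox(-4.7515) = sign(-4.7515)*max(|-4.7515| - 0.68, 0) = -4.0715
prox(-2.8985) = sign(-2.8985)*max(|-2.8985| - 0.68, 0) = -2.2185
prox(5.4434) = sign(5.4434)*max(|5.4434| - 0.68, 0) = 4.7634
prox(x) = [4.2002, -4.0715, -2.2185, 4.7634]
||prox(x)||_1 = 4.2002 + 4.0715 + 2.2185 + 4.7634 = 15.2536


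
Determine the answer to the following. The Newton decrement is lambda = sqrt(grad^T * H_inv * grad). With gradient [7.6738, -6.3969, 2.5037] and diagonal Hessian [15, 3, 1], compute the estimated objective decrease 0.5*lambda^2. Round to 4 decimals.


Step 1: H is diagonal, so H^(-1) * g = [0.5116, -2.1323, 2.5037].
Step 2: g^T H^(-1) g = sum_i g_i^2 / H_ii
  = (7.6738)^2/15 + (-6.3969)^2/3 + (2.5037)^2/1
  = 3.9258 + 13.6401 + 6.2685 = 23.8344
Step 3: Objective decrease = 0.5 * g^T H^(-1) g = 11.9172


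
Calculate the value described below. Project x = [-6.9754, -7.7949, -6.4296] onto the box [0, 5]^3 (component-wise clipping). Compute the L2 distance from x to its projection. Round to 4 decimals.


Project each component onto [0, 5].
clip(-6.9754) = 0.0, clip(-7.7949) = 0.0, clip(-6.4296) = 0.0
Projection = [0.0, 0.0, 0.0]
Squared diffs: [48.6562, 60.7605, 41.3398]
Distance = sqrt(150.7565) = 12.2783


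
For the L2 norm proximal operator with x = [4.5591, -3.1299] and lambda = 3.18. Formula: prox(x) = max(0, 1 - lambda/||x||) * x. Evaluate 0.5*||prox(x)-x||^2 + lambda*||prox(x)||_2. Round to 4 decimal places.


Step 1: Compute ||x||.
||x|| = 5.5301
Step 2: Compute scaling factor.
scale = max(0, 1 - 3.18/5.5301) = 0.425
Step 3: prox(x) = [1.9374, -1.3301]
||prox(x)|| = 2.3501
Step 4: Proximal objective.
0.5*||prox-x||^2 = 5.0562
lambda*||prox|| = 7.4733
Total = 12.5294


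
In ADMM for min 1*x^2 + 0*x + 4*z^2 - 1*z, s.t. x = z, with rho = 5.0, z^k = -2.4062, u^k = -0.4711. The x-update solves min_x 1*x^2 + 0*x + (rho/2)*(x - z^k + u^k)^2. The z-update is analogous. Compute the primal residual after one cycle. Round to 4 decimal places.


ADMM iteration with rho = 5.0, z^k = -2.4062, u^k = -0.4711
Step 1: x-update.
Minimize 1*x^2 + 0*x + (5.0/2)*(x + 2.4062 - 0.4711)^2
FOC: (2*1 + 5.0)*x = 0 + 5.0*(-2.4062 + 0.4711)
x^{k+1} = -1.3822
Step 2: z-update.
Minimize 4*z^2 - 1*z + (5.0/2)*(-1.3822 - z - 0.4711)^2
FOC: (2*4 + 5.0)*z = 1 + 5.0*(-1.3822 - 0.4711)
z^{k+1} = -0.6359
Step 3: u-update.
u^{k+1} = -0.4711 - 1.3822 + 0.6359 = -1.2174
Step 4: Primal residual = |-1.3822 + 0.6359| = 0.7463


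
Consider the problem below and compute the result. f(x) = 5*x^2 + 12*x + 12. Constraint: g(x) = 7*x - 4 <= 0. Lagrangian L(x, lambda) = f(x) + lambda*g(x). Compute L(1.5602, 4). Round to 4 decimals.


Step 1: Evaluate f(x).
f(1.5602) = 5*1.5602^2 + 12*1.5602 + 12 = 42.8935
Step 2: Evaluate g(x).
g(1.5602) = 7*1.5602 - 4 = 6.9214
Step 3: Compute Lagrangian.
L = 42.8935 + 4*6.9214 = 70.5791


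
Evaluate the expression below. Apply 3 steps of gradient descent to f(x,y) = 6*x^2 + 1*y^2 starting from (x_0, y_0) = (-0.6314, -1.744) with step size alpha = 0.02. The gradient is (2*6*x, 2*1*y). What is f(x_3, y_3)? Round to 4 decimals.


Gradient descent on f(x,y) = 6*x^2 + 1*y^2.
Starting point: (-0.6314, -1.744), alpha = 0.02
Step 1: grad_x = 2*6*-0.6314 = -7.5768, grad_y = 2*1*-1.744 = -3.488
  x_1 = -0.6314 - 0.02*-7.5768 = -0.4799
  y_1 = -1.744 - 0.02*-3.488 = -1.6742
Step 2: grad_x = 2*6*-0.4799 = -5.7584, grad_y = 2*1*-1.6742 = -3.3485
  x_2 = -0.4799 - 0.02*-5.7584 = -0.3647
  y_2 = -1.6742 - 0.02*-3.3485 = -1.6073
Step 3: grad_x = 2*6*-0.3647 = -4.3764, grad_y = 2*1*-1.6073 = -3.2145
  x_3 = -0.3647 - 0.02*-4.3764 = -0.2772
  y_3 = -1.6073 - 0.02*-3.2145 = -1.543
f(-0.2772, -1.543) = 6*(-0.2772)^2 + 1*(-1.543)^2 = 2.8417


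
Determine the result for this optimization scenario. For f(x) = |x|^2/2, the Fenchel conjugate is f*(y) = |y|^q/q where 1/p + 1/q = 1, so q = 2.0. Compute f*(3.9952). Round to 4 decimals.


The conjugate exponent q satisfies 1/p + 1/q = 1.
p = 2, so q = 2/(2 - 1) = 2.0
|y|^q = 3.9952^2.0 = 15.9616
f*(3.9952) = 15.9616 / 2.0 = 7.9808


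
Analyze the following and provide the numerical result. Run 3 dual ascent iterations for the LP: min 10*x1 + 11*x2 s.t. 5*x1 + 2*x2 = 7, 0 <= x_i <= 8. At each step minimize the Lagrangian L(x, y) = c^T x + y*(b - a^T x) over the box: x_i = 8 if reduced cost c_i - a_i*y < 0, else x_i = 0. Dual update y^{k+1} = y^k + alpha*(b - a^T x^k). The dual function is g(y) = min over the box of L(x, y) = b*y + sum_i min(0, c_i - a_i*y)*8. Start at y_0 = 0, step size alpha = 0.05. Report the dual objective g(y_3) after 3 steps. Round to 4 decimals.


Dual ascent for LP: min 10*x1 + 11*x2, 5*x1 + 2*x2 = 7, 0 <= x_i <= 8
Step 1: y^k = 0.0, reduced costs: (10.0, 11.0)
  x^k = (0.0, 0.0), subgradient = b - a^T x = 7.0
  y^{k+1} = 0.0 + 0.05*7.0 = 0.35
Step 2: y^k = 0.35, reduced costs: (8.25, 10.3)
  x^k = (0.0, 0.0), subgradient = b - a^T x = 7.0
  y^{k+1} = 0.35 + 0.05*7.0 = 0.7
Step 3: y^k = 0.7, reduced costs: (6.5, 9.6)
  x^k = (0.0, 0.0), subgradient = b - a^T x = 7.0
  y^{k+1} = 0.7 + 0.05*7.0 = 1.05
Dual objective at y_3 = 1.05: reduced costs (4.75, 8.9), box minimizer x = (0.0, 0.0)
g(y_3) = b*y + (c1 - a1*y)*x1 + (c2 - a2*y)*x2 = 7*1.05 + 4.75*0.0 + 8.9*0.0 = 7.35 + 0.0 + 0.0 = 7.35


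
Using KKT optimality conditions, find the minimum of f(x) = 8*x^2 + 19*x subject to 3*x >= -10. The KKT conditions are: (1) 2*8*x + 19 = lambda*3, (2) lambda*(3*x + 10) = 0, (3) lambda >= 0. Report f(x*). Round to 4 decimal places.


Step 1: Try lambda = 0 (constraint inactive).
Stationarity: 2*8*x + 19 = 0
x* = -19/(2*8) = -1.1875
Check constraint: 3*-1.1875 = -3.5625 >= -10 -- satisfied.
Step 2: Compute optimal value.
f(x*) = 8*(-1.1875)^2 + 19*(-1.1875) = -11.2813


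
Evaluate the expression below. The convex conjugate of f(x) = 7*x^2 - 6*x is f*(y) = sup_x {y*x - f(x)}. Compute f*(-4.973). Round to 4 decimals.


f*(y) = sup_x {y*x - a*x^2 - b*x} = sup_x {(y-b)*x - a*x^2}
FOC: (y - b) - 2a*x = 0 => x* = (y - b)/(2a)
x* = (-4.973 + 6)/(2*7) = 0.0734
f*(-4.973) = (y-b)^2/(4a) = (-4.973 + 6)^2/(4*7)
= 1.0547/28 = 0.0377


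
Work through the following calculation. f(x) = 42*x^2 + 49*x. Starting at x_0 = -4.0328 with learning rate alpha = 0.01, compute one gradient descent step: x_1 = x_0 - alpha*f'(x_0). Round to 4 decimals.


We compute the gradient at x_0 and apply the update.
f'(x) = 84*x + 49
f'(-4.0328) = 84*-4.0328 + 49 = -289.7552
x_1 = -4.0328 - 0.01*-289.7552 = -1.1352


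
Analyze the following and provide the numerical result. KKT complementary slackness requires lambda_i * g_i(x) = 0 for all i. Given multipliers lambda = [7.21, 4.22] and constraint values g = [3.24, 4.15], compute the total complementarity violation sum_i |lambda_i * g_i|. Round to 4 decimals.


KKT complementary slackness check:
lambda_1 * g_1 = 7.21 * 3.24 = 23.3604
lambda_2 * g_2 = 4.22 * 4.15 = 17.513
Total violation = 23.3604 + 17.513 = 40.8734


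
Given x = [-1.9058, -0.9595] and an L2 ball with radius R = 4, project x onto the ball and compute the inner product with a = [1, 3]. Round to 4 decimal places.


Step 1: Compute ||x|| (intermediates to 6 decimals).
||x|| = sqrt((-1.9058)^2 + (-0.9595)^2) = 2.133709
Step 2: Project.
Since ||x|| <= R, proj = x (no scaling needed).
proj(x) = [-1.9058, -0.9595]
Step 3: Dot product.
a^T * proj(x) = 1*(-1.9058) + 3*(-0.9595) = -4.7843


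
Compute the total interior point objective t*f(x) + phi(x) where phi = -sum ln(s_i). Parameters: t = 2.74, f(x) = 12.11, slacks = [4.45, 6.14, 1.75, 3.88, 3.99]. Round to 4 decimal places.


Step 1: Compute log-barrier.
ln values: [1.4929, 1.8148, 0.5596, 1.3558, 1.3838]
phi = -(1.4929 + 1.8148 + 0.5596 + 1.3558 + 1.3838) = -6.607
Step 2: Compute augmented objective.
t*f(x) = 2.74*12.11 = 33.1814
Total = 33.1814 - 6.607 = 26.5744


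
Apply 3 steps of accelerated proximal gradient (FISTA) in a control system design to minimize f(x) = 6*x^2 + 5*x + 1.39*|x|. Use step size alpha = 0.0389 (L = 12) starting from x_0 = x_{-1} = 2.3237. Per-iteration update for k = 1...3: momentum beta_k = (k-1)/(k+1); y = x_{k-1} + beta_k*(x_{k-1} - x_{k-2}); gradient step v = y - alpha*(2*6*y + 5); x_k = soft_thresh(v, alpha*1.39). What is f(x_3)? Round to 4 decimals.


FISTA on f(x) = 6*x^2 + 5*x + 1.39*|x|
L = 12, alpha = 0.0389
Iteration 1: beta = 0.0, y = 2.3237 + 0.0*(2.3237 - 2.3237) = 2.3237
  grad(y) = 32.8844, v = y - alpha*grad = 1.0445
  prox(v) = soft_thresh(1.0445, 0.0541) = 0.9904
Iteration 2: beta = 0.3333, y = 0.9904 + 0.3333*(0.9904 - 2.3237) = 0.546
  grad(y) = 11.552, v = y - alpha*grad = 0.0966
  prox(v) = soft_thresh(0.0966, 0.0541) = 0.0426
Iteration 3: beta = 0.5, y = 0.0426 + 0.5*(0.0426 - 0.9904) = -0.4314
  grad(y) = -0.1765, v = y - alpha*grad = -0.4245
  prox(v) = soft_thresh(-0.4245, 0.0541) = -0.3704
f(x_3) = 6*(-0.3704)^2 + 5*(-0.3704) + 1.39*|-0.3704| = -0.5139


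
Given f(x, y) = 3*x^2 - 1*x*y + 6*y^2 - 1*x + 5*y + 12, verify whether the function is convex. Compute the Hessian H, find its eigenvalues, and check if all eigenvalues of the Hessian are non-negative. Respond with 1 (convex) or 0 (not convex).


The Hessian of f(x,y) = 3*x^2 - 1*x*y + 6*y^2 - 1*x + 5*y + 12 is:
H = [[6, -1], [-1, 12]]
Trace = 6 + 12 = 18
Determinant = 6*12 - (-1)^2 = 71
Discriminant = (18)^2 - 4*71 = 40.0
Eigenvalues: lambda_1 = 5.8377, lambda_2 = 12.1623
The function is convex.

1


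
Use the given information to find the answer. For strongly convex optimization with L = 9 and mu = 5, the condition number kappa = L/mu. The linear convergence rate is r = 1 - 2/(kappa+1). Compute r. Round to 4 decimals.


Step 1: Compute the condition number.
kappa = L/mu = 9/5 = 1.8
Step 2: Compute the convergence rate.
r = 1 - 2/(kappa + 1) = 1 - 2*mu/(L + mu) = (L - mu)/(L + mu) = 4/14 = 0.2857


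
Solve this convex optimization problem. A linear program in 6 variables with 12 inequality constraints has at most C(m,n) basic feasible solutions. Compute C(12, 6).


Each vertex corresponds to some choice of n active constraints out of m, so the number of vertices is at most C(m, n) = m! / (n!(m-n)!).
m = 12, n = 6
Numerator: 12 * 11 * 10 * 9 * 8 * 7
Denominator: 6! = 720
C(12, 6) = 924


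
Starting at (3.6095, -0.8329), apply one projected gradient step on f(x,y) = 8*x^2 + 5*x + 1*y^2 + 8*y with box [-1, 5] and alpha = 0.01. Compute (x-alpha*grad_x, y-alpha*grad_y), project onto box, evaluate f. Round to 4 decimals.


Step 1: Compute gradient at (3.6095, -0.8329).
grad_x = 2*8*3.6095 + 5 = 62.752
grad_y = 2*1*-0.8329 + 8 = 6.3342
Step 2: Gradient step.
x_raw = 3.6095 - 0.01*62.752 = 2.982
y_raw = -0.8329 - 0.01*6.3342 = -0.8962
Step 3: Project onto [-1, 5].
x_proj = clip(2.982) = 2.982
y_proj = clip(-0.8962) = -0.8962
Step 4: Evaluate f.
f(2.982, -0.8962) = 79.6809


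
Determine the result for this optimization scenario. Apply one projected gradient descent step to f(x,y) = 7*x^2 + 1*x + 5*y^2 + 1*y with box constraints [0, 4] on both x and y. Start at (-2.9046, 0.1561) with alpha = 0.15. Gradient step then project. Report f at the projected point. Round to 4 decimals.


Step 1: Compute gradient at (-2.9046, 0.1561).
grad_x = 2*7*-2.9046 + 1 = -39.6644
grad_y = 2*5*0.1561 + 1 = 2.561
Step 2: Gradient step.
x_raw = -2.9046 - 0.15*-39.6644 = 3.0451
y_raw = 0.1561 - 0.15*2.561 = -0.2281
Step 3: Project onto [0, 4].
x_proj = clip(3.0451) = 3.0451
y_proj = clip(-0.2281) = 0.0
Step 4: Evaluate f.
f(3.0451, 0.0) = 67.9518


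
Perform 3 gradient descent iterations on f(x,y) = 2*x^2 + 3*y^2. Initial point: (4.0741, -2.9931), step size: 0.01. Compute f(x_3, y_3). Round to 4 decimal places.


Gradient descent on f(x,y) = 2*x^2 + 3*y^2.
Starting point: (4.0741, -2.9931), alpha = 0.01
Step 1: grad_x = 2*2*4.0741 = 16.2964, grad_y = 2*3*-2.9931 = -17.9586
  x_1 = 4.0741 - 0.01*16.2964 = 3.9111
  y_1 = -2.9931 - 0.01*-17.9586 = -2.8135
Step 2: grad_x = 2*2*3.9111 = 15.6445, grad_y = 2*3*-2.8135 = -16.8811
  x_2 = 3.9111 - 0.01*15.6445 = 3.7547
  y_2 = -2.8135 - 0.01*-16.8811 = -2.6447
Step 3: grad_x = 2*2*3.7547 = 15.0188, grad_y = 2*3*-2.6447 = -15.8682
  x_3 = 3.7547 - 0.01*15.0188 = 3.6045
  y_3 = -2.6447 - 0.01*-15.8682 = -2.486
f(3.6045, -2.486) = 2*3.6045^2 + 3*(-2.486)^2 = 44.5258


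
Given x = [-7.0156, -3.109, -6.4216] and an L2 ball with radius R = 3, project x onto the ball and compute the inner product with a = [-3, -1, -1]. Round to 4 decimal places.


Step 1: Compute ||x|| (intermediates to 6 decimals).
||x|| = sqrt((-7.0156)^2 + (-3.109)^2 + (-6.4216)^2) = 10.006072
Step 2: Project.
Since ||x|| > R, scale = R/||x|| = 3/10.006072 = 0.299818, proj(x) = scale * x
proj(x) = [-2.103403, -0.932134, -1.925311]
Step 3: Dot product.
a^T * proj(x) = -3*(-2.103403) - 1*(-0.932134) - 1*(-1.925311) = 9.1677


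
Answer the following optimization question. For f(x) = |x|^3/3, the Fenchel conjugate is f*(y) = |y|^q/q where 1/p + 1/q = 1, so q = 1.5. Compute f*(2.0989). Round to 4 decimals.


The conjugate exponent q satisfies 1/p + 1/q = 1.
p = 3, so q = 3/(3 - 1) = 1.5
|y|^q = 2.0989^1.5 = 3.0408
f*(2.0989) = 3.0408 / 1.5 = 2.0272


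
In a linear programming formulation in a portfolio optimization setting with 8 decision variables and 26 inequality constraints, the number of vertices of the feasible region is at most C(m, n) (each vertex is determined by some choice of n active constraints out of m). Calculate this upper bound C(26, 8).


Each vertex corresponds to some choice of n active constraints out of m, so the number of vertices is at most C(m, n) = m! / (n!(m-n)!).
m = 26, n = 8
Numerator: 26 * 25 * 24 * 23 * 22 * 21 * 20 * 19
Denominator: 8! = 40320
C(26, 8) = 1562275
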